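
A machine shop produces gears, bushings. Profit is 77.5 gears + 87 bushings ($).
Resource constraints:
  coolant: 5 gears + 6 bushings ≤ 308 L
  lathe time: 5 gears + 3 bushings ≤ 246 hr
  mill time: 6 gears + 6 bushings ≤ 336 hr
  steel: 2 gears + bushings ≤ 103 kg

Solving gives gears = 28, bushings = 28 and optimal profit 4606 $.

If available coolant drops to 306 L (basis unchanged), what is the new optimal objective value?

4587

Binding: coolant and mill time. Non-binding: lathe time (22 unused), steel (19 unused).
By complementary slackness, y = 0 for the non-binding constraints.
From A_Bᵀ y = c: 5·y_coolant + 6·y_mill time = 77.5; 6·y_coolant + 6·y_mill time = 87.
→ y_coolant = 9.5 and y_mill time = 5.
Δz = y_coolant·Δb = 9.5 × (-2) = -19, so new z* = 4606 − 19 = 4587.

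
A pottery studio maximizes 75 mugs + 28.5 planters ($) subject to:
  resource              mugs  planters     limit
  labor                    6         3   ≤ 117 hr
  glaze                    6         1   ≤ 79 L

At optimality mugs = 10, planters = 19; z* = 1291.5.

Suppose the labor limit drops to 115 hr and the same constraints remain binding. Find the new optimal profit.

At the optimum: labor uses 117 of 117 (binding); glaze uses 79 of 79 (binding).
The binding rows give the dual system: 6·y_labor + 6·y_glaze = 75 and 3·y_labor + 1·y_glaze = 28.5.
This yields shadow prices y_labor = 8, y_glaze = 4.5.
Δz = y_labor·Δb = 8 × (-2) = -16, so new z* = 1291.5 − 16 = 1275.5.

1275.5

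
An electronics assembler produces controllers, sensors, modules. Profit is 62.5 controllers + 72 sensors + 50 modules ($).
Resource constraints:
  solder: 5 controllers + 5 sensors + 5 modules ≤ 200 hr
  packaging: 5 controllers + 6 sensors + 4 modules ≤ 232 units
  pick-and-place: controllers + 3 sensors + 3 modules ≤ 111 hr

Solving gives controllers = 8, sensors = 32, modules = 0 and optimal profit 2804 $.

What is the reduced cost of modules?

Binding: solder and packaging. Non-binding: pick-and-place (7 unused).
Slack constraints have shadow price 0 (complementary slackness).
The binding rows give the dual system: 5·y_solder + 5·y_packaging = 62.5 and 5·y_solder + 6·y_packaging = 72.
→ y_solder = 3 and y_packaging = 9.5.
Reduced cost of modules: c₃ − yᵀa₃ = 50 − (3·5 + 9.5·4) = 50 − 53 = -3.

-3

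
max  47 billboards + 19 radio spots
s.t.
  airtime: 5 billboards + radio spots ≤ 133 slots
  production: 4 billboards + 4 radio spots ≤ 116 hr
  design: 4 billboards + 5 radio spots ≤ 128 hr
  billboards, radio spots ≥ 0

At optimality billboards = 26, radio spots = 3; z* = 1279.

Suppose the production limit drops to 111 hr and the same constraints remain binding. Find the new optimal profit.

Check each constraint at x*: airtime 133/133 (tight); production 116/116 (tight); design 119/128 (slack 9).
By complementary slackness, y = 0 for the non-binding constraint.
Dual feasibility on the basic columns requires 5·y_airtime + 4·y_production = 47, 1·y_airtime + 4·y_production = 19.
→ y_airtime = 7 and y_production = 3.
Δz = y_production·Δb = 3 × (-5) = -15, so new z* = 1279 − 15 = 1264.

1264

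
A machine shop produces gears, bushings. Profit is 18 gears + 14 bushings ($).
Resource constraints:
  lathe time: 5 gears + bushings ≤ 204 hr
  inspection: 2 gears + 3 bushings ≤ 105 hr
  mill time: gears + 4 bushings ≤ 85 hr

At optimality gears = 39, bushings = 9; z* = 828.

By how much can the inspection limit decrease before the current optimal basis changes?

Binding constraints: lathe time, inspection. The basis is B = [[5,1],[2,3]] with det 13.
Per unit decrease in inspection, x* moves by d = (0.0769, -0.3846).
The basis stays optimal until bushings reaches 0; allowable decrease = 23.4 hr.

23.4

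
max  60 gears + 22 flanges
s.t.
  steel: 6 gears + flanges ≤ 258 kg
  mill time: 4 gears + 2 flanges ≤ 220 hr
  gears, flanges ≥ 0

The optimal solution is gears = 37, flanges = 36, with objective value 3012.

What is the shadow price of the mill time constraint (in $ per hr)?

9

Both steel and mill time are binding at x*.
From A_Bᵀ y = c: 6·y_steel + 4·y_mill time = 60; 1·y_steel + 2·y_mill time = 22.
Solving: y_steel = 4, y_mill time = 9.
Shadow price of mill time = 9.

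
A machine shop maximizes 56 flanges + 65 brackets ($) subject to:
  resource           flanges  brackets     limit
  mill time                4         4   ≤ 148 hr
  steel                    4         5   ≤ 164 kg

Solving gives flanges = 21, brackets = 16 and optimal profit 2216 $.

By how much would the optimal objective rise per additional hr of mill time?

5

Check each constraint at x*: mill time 148/148 (tight); steel 164/164 (tight).
The binding rows give the dual system: 4·y_mill time + 4·y_steel = 56 and 4·y_mill time + 5·y_steel = 65.
→ y_mill time = 5 and y_steel = 9.
Shadow price of mill time = 5.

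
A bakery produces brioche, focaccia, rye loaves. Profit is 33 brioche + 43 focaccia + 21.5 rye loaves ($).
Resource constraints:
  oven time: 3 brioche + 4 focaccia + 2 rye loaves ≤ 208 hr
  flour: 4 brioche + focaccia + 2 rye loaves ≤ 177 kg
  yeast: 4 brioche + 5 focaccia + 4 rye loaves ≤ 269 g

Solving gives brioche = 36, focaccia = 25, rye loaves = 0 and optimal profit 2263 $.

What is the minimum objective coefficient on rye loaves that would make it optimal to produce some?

26

At the optimum: oven time uses 208 of 208 (binding); flour uses 169 of 177 (slack = 8); yeast uses 269 of 269 (binding).
By complementary slackness, y = 0 for the non-binding constraint.
The binding rows give the dual system: 3·y_oven time + 4·y_yeast = 33 and 4·y_oven time + 5·y_yeast = 43.
This yields shadow prices y_oven time = 7, y_yeast = 3.
rye loaves enters the basis when its profit ≥ yᵀa₃ = 7·2 + 3·4 = 26.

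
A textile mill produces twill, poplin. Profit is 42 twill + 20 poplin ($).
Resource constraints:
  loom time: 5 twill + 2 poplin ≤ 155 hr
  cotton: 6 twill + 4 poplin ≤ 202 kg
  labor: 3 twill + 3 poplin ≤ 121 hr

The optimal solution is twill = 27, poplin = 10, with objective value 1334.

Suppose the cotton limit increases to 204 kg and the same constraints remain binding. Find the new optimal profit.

1338

Check each constraint at x*: loom time 155/155 (tight); cotton 202/202 (tight); labor 111/121 (slack 10).
Since labor is not tight, its dual is 0.
The binding rows give the dual system: 5·y_loom time + 6·y_cotton = 42 and 2·y_loom time + 4·y_cotton = 20.
→ y_loom time = 6 and y_cotton = 2.
Δz = y_cotton·Δb = 2 × (2) = 4, so new z* = 1334 + 4 = 1338.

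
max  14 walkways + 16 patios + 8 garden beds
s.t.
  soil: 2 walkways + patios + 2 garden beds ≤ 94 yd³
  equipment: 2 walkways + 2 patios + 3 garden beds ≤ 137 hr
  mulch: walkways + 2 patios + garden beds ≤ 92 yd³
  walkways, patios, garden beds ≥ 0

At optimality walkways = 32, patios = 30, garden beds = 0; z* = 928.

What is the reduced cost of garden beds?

-6

Binding: soil and mulch. Non-binding: equipment (13 unused).
By complementary slackness, y = 0 for the non-binding constraint.
The binding rows give the dual system: 2·y_soil + 1·y_mulch = 14 and 1·y_soil + 2·y_mulch = 16.
→ y_soil = 4 and y_mulch = 6.
Reduced cost of garden beds: c₃ − yᵀa₃ = 8 − (4·2 + 6·1) = 8 − 14 = -6.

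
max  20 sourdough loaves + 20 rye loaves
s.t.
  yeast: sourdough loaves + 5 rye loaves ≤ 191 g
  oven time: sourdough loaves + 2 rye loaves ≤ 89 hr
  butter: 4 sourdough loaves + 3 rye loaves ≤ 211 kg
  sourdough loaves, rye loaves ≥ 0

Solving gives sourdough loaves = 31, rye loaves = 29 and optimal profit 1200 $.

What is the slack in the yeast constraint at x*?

yeast used = 1·31 + 5·29 = 176; slack = 191 − 176 = 15.

15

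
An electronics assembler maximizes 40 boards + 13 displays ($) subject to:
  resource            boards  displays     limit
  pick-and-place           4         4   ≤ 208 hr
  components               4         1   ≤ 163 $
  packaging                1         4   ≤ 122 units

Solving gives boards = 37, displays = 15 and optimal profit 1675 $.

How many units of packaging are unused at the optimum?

packaging used = 1·37 + 4·15 = 97; slack = 122 − 97 = 25.

25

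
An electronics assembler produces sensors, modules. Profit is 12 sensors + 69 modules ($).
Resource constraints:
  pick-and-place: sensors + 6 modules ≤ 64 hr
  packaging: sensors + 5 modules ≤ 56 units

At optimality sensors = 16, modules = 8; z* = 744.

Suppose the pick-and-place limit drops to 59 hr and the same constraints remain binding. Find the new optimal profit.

At the optimum: pick-and-place uses 64 of 64 (binding); packaging uses 56 of 56 (binding).
From A_Bᵀ y = c: 1·y_pick-and-place + 1·y_packaging = 12; 6·y_pick-and-place + 5·y_packaging = 69.
Solving: y_pick-and-place = 9, y_packaging = 3.
Δz = y_pick-and-place·Δb = 9 × (-5) = -45, so new z* = 744 − 45 = 699.

699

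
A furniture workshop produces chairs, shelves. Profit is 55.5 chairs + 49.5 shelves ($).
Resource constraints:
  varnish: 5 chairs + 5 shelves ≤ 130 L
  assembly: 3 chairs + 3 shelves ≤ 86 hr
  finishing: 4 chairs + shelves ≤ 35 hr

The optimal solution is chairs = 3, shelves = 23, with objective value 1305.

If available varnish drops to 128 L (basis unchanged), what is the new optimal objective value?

Binding: varnish and finishing. Non-binding: assembly (8 unused).
By complementary slackness, y = 0 for the non-binding constraint.
From A_Bᵀ y = c: 5·y_varnish + 4·y_finishing = 55.5; 5·y_varnish + 1·y_finishing = 49.5.
→ y_varnish = 9.5 and y_finishing = 2.
Δz = y_varnish·Δb = 9.5 × (-2) = -19, so new z* = 1305 − 19 = 1286.

1286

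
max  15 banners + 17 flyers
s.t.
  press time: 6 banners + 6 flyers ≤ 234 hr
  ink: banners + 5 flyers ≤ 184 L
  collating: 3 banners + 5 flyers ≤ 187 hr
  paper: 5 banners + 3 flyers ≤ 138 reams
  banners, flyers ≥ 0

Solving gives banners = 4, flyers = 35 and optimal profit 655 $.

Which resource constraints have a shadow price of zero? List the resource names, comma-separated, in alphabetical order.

press time: 234/234 (binding)
ink: 179/184 (slack 5)
collating: 187/187 (binding)
paper: 125/138 (slack 13)
By complementary slackness, a constraint with positive slack has shadow price 0 → ink, paper.

ink, paper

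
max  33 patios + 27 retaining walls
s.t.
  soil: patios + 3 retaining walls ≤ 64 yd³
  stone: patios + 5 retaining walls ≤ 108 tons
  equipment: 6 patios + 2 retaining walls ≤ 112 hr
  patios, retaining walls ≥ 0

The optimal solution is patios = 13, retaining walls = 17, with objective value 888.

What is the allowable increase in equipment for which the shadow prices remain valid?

272

Binding constraints: soil, equipment. The basis is B = [[1,3],[6,2]] with det -16.
Per unit increase in equipment, x* moves by d = (0.1875, -0.0625).
The basis stays optimal until retaining walls reaches 0; allowable increase = 272 hr.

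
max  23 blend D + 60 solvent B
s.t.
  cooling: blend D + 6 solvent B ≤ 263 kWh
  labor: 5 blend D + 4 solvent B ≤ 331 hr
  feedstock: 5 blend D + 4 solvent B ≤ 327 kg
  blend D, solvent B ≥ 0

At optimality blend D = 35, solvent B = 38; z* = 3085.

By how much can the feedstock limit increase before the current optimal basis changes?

Binding constraints: cooling, feedstock. The basis is B = [[1,6],[5,4]] with det -26.
Per unit increase in feedstock, x* moves by d = (0.2308, -0.0385).
The basis stays optimal until labor becomes binding; allowable increase = 4 kg.

4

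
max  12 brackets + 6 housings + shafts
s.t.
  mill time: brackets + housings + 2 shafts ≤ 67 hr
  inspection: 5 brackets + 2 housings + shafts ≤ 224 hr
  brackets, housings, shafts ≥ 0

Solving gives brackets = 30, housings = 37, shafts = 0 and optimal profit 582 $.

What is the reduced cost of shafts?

Check each constraint at x*: mill time 67/67 (tight); inspection 224/224 (tight).
The binding rows give the dual system: 1·y_mill time + 5·y_inspection = 12 and 1·y_mill time + 2·y_inspection = 6.
Solving: y_mill time = 2, y_inspection = 2.
Reduced cost of shafts: c₃ − yᵀa₃ = 1 − (2·2 + 2·1) = 1 − 6 = -5.

-5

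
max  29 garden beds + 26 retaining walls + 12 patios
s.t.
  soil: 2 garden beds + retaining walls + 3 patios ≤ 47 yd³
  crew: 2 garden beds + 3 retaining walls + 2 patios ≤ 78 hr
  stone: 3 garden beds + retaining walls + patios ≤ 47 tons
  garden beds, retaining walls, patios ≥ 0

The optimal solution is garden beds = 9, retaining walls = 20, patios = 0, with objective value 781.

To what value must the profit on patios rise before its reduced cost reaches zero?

19

Binding: crew and stone. Non-binding: soil (9 unused).
Slack constraints have shadow price 0 (complementary slackness).
From A_Bᵀ y = c: 2·y_crew + 3·y_stone = 29; 3·y_crew + 1·y_stone = 26.
→ y_crew = 7 and y_stone = 5.
patios enters the basis when its profit ≥ yᵀa₃ = 7·2 + 5·1 = 19.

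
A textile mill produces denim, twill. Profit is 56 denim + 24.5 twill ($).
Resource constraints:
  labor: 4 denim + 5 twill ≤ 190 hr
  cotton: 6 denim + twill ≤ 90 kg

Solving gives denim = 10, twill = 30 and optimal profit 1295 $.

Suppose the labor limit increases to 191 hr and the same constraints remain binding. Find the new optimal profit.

Both labor and cotton are binding at x*.
The binding rows give the dual system: 4·y_labor + 6·y_cotton = 56 and 5·y_labor + 1·y_cotton = 24.5.
Solving: y_labor = 3.5, y_cotton = 7.
Δz = y_labor·Δb = 3.5 × (1) = 3.5, so new z* = 1295 + 3.5 = 1298.5.

1298.5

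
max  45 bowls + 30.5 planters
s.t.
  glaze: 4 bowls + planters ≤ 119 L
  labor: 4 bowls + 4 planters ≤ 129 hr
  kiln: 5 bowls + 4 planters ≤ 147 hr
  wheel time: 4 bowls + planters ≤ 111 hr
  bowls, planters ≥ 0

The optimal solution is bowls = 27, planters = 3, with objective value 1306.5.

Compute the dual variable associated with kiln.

7

At the optimum: glaze uses 111 of 119 (slack = 8); labor uses 120 of 129 (slack = 9); kiln uses 147 of 147 (binding); wheel time uses 111 of 111 (binding).
Since glaze, labor are not tight, their duals are 0.
Dual feasibility on the basic columns requires 5·y_kiln + 4·y_wheel time = 45, 4·y_kiln + 1·y_wheel time = 30.5.
This yields shadow prices y_kiln = 7, y_wheel time = 2.5.
Shadow price of kiln = 7.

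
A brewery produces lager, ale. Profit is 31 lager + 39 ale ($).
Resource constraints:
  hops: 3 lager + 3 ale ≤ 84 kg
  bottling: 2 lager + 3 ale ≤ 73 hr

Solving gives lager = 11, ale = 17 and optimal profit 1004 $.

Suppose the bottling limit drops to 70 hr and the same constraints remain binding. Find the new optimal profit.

980

Check each constraint at x*: hops 84/84 (tight); bottling 73/73 (tight).
The binding rows give the dual system: 3·y_hops + 2·y_bottling = 31 and 3·y_hops + 3·y_bottling = 39.
→ y_hops = 5 and y_bottling = 8.
Δz = y_bottling·Δb = 8 × (-3) = -24, so new z* = 1004 − 24 = 980.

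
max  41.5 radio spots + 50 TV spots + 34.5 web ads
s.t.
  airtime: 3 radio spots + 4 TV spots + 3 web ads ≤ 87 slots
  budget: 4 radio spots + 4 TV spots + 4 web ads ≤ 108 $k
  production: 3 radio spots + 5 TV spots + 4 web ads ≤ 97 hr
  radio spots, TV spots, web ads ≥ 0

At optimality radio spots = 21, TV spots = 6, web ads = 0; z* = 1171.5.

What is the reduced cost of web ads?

Check each constraint at x*: airtime 87/87 (tight); budget 108/108 (tight); production 93/97 (slack 4).
By complementary slackness, y = 0 for the non-binding constraint.
The binding rows give the dual system: 3·y_airtime + 4·y_budget = 41.5 and 4·y_airtime + 4·y_budget = 50.
Solving: y_airtime = 8.5, y_budget = 4.
Reduced cost of web ads: c₃ − yᵀa₃ = 34.5 − (8.5·3 + 4·4) = 34.5 − 41.5 = -7.

-7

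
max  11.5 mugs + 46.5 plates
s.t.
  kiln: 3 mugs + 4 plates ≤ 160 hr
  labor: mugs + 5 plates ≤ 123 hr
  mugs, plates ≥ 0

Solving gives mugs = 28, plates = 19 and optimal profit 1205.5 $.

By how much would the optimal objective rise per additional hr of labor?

8.5

At the optimum: kiln uses 160 of 160 (binding); labor uses 123 of 123 (binding).
From A_Bᵀ y = c: 3·y_kiln + 1·y_labor = 11.5; 4·y_kiln + 5·y_labor = 46.5.
→ y_kiln = 1 and y_labor = 8.5.
Shadow price of labor = 8.5.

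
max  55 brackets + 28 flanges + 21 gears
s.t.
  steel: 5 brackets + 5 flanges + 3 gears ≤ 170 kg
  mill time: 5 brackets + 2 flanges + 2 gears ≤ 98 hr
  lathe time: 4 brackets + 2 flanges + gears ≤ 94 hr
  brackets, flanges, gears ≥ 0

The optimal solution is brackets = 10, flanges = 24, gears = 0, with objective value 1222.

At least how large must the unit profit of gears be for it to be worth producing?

24

Check each constraint at x*: steel 170/170 (tight); mill time 98/98 (tight); lathe time 88/94 (slack 6).
Slack constraints have shadow price 0 (complementary slackness).
From A_Bᵀ y = c: 5·y_steel + 5·y_mill time = 55; 5·y_steel + 2·y_mill time = 28.
This yields shadow prices y_steel = 2, y_mill time = 9.
gears enters the basis when its profit ≥ yᵀa₃ = 2·3 + 9·2 = 24.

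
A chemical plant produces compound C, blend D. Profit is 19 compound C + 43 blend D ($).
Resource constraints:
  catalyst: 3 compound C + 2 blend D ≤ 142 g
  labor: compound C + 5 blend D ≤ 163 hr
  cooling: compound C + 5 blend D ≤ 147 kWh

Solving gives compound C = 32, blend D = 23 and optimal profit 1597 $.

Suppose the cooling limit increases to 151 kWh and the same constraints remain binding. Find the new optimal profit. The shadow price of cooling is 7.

1625

Δb = 4, so new z* = 1597 + (7)·(4) = 1597 + 28 = 1625.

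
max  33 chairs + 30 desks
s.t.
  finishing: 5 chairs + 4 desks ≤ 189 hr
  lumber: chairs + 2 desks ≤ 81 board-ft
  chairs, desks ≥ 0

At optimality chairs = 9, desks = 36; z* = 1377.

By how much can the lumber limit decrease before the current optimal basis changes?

Binding constraints: finishing, lumber. The basis is B = [[5,4],[1,2]] with det 6.
Per unit decrease in lumber, x* moves by d = (0.6667, -0.8333).
The basis stays optimal until desks reaches 0; allowable decrease = 43.2 board-ft.

43.2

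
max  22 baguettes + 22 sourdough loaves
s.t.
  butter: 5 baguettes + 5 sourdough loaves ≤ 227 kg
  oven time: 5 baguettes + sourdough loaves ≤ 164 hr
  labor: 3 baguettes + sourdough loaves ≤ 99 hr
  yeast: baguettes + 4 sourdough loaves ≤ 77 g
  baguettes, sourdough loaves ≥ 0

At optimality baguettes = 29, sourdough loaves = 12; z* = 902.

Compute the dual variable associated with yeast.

At the optimum: butter uses 205 of 227 (slack = 22); oven time uses 157 of 164 (slack = 7); labor uses 99 of 99 (binding); yeast uses 77 of 77 (binding).
Slack constraints have shadow price 0 (complementary slackness).
Dual feasibility on the basic columns requires 3·y_labor + 1·y_yeast = 22, 1·y_labor + 4·y_yeast = 22.
Solving: y_labor = 6, y_yeast = 4.
Shadow price of yeast = 4.

4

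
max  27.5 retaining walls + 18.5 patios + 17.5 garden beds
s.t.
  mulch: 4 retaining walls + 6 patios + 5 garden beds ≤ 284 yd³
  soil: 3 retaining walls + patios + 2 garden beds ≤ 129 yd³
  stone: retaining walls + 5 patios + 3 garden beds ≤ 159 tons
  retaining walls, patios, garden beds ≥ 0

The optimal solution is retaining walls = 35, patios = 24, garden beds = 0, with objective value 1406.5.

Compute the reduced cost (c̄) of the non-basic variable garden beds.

-5.5

Check each constraint at x*: mulch 284/284 (tight); soil 129/129 (tight); stone 155/159 (slack 4).
Slack constraints have shadow price 0 (complementary slackness).
The binding rows give the dual system: 4·y_mulch + 3·y_soil = 27.5 and 6·y_mulch + 1·y_soil = 18.5.
Solving: y_mulch = 2, y_soil = 6.5.
Reduced cost of garden beds: c₃ − yᵀa₃ = 17.5 − (2·5 + 6.5·2) = 17.5 − 23 = -5.5.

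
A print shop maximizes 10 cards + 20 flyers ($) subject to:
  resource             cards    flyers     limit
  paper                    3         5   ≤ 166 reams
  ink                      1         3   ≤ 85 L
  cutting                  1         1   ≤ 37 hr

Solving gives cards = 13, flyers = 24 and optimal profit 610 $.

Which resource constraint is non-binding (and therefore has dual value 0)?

paper: 159/166 (slack 7)
ink: 85/85 (binding)
cutting: 37/37 (binding)
By complementary slackness, a constraint with positive slack has shadow price 0 → paper.

paper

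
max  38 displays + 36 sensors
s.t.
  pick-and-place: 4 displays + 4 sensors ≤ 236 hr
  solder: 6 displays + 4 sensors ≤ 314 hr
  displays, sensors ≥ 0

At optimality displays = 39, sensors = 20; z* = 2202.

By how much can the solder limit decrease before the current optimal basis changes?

78

Binding constraints: pick-and-place, solder. The basis is B = [[4,4],[6,4]] with det -8.
Per unit decrease in solder, x* moves by d = (-0.5, 0.5).
The basis stays optimal until displays reaches 0; allowable decrease = 78 hr.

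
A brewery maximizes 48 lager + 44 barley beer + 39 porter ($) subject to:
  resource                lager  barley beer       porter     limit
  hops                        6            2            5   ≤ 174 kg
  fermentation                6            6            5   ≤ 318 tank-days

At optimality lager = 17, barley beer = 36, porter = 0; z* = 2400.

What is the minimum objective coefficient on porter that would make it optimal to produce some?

At the optimum: hops uses 174 of 174 (binding); fermentation uses 318 of 318 (binding).
The binding rows give the dual system: 6·y_hops + 6·y_fermentation = 48 and 2·y_hops + 6·y_fermentation = 44.
→ y_hops = 1 and y_fermentation = 7.
porter enters the basis when its profit ≥ yᵀa₃ = 1·5 + 7·5 = 40.

40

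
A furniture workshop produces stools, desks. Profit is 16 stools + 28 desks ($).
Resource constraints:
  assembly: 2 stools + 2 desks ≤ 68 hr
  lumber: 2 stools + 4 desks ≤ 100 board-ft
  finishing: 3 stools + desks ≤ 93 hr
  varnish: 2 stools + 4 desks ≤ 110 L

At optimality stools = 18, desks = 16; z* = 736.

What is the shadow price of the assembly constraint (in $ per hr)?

2

Check each constraint at x*: assembly 68/68 (tight); lumber 100/100 (tight); finishing 70/93 (slack 23); varnish 100/110 (slack 10).
By complementary slackness, y = 0 for the non-binding constraints.
Dual feasibility on the basic columns requires 2·y_assembly + 2·y_lumber = 16, 2·y_assembly + 4·y_lumber = 28.
This yields shadow prices y_assembly = 2, y_lumber = 6.
Shadow price of assembly = 2.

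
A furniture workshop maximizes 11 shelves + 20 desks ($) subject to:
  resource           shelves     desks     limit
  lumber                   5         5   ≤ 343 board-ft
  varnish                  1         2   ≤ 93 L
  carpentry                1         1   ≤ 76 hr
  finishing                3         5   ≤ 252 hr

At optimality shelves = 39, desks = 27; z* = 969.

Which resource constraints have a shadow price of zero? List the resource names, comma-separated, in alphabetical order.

carpentry, lumber

lumber: 330/343 (slack 13)
varnish: 93/93 (binding)
carpentry: 66/76 (slack 10)
finishing: 252/252 (binding)
By complementary slackness, a constraint with positive slack has shadow price 0 → carpentry, lumber.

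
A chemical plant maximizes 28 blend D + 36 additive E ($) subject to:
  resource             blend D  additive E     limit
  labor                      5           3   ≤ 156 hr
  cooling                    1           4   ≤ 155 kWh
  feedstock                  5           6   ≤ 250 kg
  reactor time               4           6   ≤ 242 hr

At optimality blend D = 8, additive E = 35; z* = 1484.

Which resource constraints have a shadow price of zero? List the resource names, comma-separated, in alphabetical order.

cooling, labor

labor: 145/156 (slack 11)
cooling: 148/155 (slack 7)
feedstock: 250/250 (binding)
reactor time: 242/242 (binding)
By complementary slackness, a constraint with positive slack has shadow price 0 → cooling, labor.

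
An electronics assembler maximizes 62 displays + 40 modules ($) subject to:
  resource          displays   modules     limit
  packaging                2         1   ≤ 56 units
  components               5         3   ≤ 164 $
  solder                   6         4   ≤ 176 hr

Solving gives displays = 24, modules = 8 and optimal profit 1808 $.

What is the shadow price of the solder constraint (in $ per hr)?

9

At the optimum: packaging uses 56 of 56 (binding); components uses 144 of 164 (slack = 20); solder uses 176 of 176 (binding).
By complementary slackness, y = 0 for the non-binding constraint.
Dual feasibility on the basic columns requires 2·y_packaging + 6·y_solder = 62, 1·y_packaging + 4·y_solder = 40.
→ y_packaging = 4 and y_solder = 9.
Shadow price of solder = 9.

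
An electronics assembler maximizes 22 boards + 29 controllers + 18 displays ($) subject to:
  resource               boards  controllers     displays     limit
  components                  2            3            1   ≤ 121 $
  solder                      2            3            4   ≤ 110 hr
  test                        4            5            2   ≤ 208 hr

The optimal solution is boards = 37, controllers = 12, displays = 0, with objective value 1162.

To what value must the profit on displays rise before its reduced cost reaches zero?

At the optimum: components uses 110 of 121 (slack = 11); solder uses 110 of 110 (binding); test uses 208 of 208 (binding).
By complementary slackness, y = 0 for the non-binding constraint.
From A_Bᵀ y = c: 2·y_solder + 4·y_test = 22; 3·y_solder + 5·y_test = 29.
Solving: y_solder = 3, y_test = 4.
displays enters the basis when its profit ≥ yᵀa₃ = 3·4 + 4·2 = 20.

20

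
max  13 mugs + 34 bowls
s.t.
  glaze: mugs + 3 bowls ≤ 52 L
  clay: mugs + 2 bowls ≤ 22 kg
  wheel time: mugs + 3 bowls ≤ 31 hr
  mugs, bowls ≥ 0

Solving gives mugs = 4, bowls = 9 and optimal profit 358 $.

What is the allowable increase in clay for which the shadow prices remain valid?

9

Binding constraints: clay, wheel time. The basis is B = [[1,2],[1,3]] with det 1.
Per unit increase in clay, x* moves by d = (3, -1).
The basis stays optimal until bowls reaches 0; allowable increase = 9 kg.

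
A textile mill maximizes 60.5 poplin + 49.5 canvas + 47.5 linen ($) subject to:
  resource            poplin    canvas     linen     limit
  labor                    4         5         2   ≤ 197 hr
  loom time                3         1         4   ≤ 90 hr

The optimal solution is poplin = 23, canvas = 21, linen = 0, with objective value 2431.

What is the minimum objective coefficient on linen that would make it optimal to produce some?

Both labor and loom time are binding at x*.
The binding rows give the dual system: 4·y_labor + 3·y_loom time = 60.5 and 5·y_labor + 1·y_loom time = 49.5.
Solving: y_labor = 8, y_loom time = 9.5.
linen enters the basis when its profit ≥ yᵀa₃ = 8·2 + 9.5·4 = 54.

54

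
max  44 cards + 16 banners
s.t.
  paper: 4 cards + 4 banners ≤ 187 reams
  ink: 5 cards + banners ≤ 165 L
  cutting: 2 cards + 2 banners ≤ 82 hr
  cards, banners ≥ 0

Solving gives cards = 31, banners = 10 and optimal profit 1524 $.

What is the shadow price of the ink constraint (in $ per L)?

7

Binding: ink and cutting. Non-binding: paper (23 unused).
By complementary slackness, y = 0 for the non-binding constraint.
The binding rows give the dual system: 5·y_ink + 2·y_cutting = 44 and 1·y_ink + 2·y_cutting = 16.
Solving: y_ink = 7, y_cutting = 4.5.
Shadow price of ink = 7.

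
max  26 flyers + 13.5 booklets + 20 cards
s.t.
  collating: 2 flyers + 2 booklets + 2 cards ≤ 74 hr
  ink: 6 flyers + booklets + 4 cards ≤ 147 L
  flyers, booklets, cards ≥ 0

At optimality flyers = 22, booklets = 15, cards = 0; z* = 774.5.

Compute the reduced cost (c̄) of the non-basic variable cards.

-1

Check each constraint at x*: collating 74/74 (tight); ink 147/147 (tight).
Dual feasibility on the basic columns requires 2·y_collating + 6·y_ink = 26, 2·y_collating + 1·y_ink = 13.5.
→ y_collating = 5.5 and y_ink = 2.5.
Reduced cost of cards: c₃ − yᵀa₃ = 20 − (5.5·2 + 2.5·4) = 20 − 21 = -1.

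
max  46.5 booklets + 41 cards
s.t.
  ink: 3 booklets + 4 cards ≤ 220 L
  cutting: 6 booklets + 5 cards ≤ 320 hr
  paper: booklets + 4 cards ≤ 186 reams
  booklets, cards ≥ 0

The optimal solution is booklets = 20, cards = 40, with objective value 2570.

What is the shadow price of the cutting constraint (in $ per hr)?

7

At the optimum: ink uses 220 of 220 (binding); cutting uses 320 of 320 (binding); paper uses 180 of 186 (slack = 6).
Since paper is not tight, its dual is 0.
Dual feasibility on the basic columns requires 3·y_ink + 6·y_cutting = 46.5, 4·y_ink + 5·y_cutting = 41.
This yields shadow prices y_ink = 1.5, y_cutting = 7.
Shadow price of cutting = 7.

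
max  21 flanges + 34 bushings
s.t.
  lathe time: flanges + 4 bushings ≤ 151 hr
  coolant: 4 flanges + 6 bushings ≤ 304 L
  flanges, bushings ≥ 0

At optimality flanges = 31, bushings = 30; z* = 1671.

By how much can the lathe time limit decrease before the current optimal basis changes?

75

Binding constraints: lathe time, coolant. The basis is B = [[1,4],[4,6]] with det -10.
Per unit decrease in lathe time, x* moves by d = (0.6, -0.4).
The basis stays optimal until bushings reaches 0; allowable decrease = 75 hr.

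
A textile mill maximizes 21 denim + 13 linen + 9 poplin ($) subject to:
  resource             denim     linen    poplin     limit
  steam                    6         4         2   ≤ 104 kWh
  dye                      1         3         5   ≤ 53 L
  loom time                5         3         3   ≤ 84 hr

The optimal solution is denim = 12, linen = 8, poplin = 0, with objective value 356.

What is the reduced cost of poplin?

-2

Check each constraint at x*: steam 104/104 (tight); dye 36/53 (slack 17); loom time 84/84 (tight).
Slack constraints have shadow price 0 (complementary slackness).
From A_Bᵀ y = c: 6·y_steam + 5·y_loom time = 21; 4·y_steam + 3·y_loom time = 13.
→ y_steam = 1 and y_loom time = 3.
Reduced cost of poplin: c₃ − yᵀa₃ = 9 − (1·2 + 3·3) = 9 − 11 = -2.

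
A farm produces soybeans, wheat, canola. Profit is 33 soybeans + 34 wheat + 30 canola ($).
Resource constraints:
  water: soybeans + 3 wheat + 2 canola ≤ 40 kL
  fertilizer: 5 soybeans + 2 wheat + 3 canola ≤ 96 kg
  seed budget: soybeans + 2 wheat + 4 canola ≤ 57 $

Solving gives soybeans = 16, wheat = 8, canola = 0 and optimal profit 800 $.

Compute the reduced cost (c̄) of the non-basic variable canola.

-1

Binding: water and fertilizer. Non-binding: seed budget (25 unused).
Slack constraints have shadow price 0 (complementary slackness).
The binding rows give the dual system: 1·y_water + 5·y_fertilizer = 33 and 3·y_water + 2·y_fertilizer = 34.
Solving: y_water = 8, y_fertilizer = 5.
Reduced cost of canola: c₃ − yᵀa₃ = 30 − (8·2 + 5·3) = 30 − 31 = -1.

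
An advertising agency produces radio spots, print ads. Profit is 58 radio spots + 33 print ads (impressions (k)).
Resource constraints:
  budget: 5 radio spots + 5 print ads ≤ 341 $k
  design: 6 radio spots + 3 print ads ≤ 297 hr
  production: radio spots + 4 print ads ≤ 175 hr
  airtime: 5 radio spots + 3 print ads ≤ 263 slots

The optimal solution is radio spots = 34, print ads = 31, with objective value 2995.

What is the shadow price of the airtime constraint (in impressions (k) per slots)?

Check each constraint at x*: budget 325/341 (slack 16); design 297/297 (tight); production 158/175 (slack 17); airtime 263/263 (tight).
Since budget, production are not tight, their duals are 0.
From A_Bᵀ y = c: 6·y_design + 5·y_airtime = 58; 3·y_design + 3·y_airtime = 33.
Solving: y_design = 3, y_airtime = 8.
Shadow price of airtime = 8.

8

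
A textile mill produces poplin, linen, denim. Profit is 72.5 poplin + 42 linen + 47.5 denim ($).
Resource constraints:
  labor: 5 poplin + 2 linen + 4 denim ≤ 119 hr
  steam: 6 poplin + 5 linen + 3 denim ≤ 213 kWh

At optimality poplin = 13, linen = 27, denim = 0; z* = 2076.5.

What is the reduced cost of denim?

At the optimum: labor uses 119 of 119 (binding); steam uses 213 of 213 (binding).
The binding rows give the dual system: 5·y_labor + 6·y_steam = 72.5 and 2·y_labor + 5·y_steam = 42.
→ y_labor = 8.5 and y_steam = 5.
Reduced cost of denim: c₃ − yᵀa₃ = 47.5 − (8.5·4 + 5·3) = 47.5 − 49 = -1.5.

-1.5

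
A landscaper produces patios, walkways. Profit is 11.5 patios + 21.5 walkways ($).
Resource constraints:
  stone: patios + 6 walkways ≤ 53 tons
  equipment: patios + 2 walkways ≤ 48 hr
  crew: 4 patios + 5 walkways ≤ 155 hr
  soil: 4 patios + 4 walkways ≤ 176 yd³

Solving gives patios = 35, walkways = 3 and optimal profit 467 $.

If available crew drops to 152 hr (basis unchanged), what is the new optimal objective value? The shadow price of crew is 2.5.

459.5

Δb = -3, so new z* = 467 + (2.5)·(-3) = 467 − 7.5 = 459.5.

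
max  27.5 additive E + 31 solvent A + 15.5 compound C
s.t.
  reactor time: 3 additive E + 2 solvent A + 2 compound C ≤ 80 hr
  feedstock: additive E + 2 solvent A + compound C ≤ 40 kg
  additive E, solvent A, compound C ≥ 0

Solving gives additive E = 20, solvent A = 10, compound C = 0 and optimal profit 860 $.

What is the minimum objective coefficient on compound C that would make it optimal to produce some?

21.5

At the optimum: reactor time uses 80 of 80 (binding); feedstock uses 40 of 40 (binding).
Dual feasibility on the basic columns requires 3·y_reactor time + 1·y_feedstock = 27.5, 2·y_reactor time + 2·y_feedstock = 31.
→ y_reactor time = 6 and y_feedstock = 9.5.
compound C enters the basis when its profit ≥ yᵀa₃ = 6·2 + 9.5·1 = 21.5.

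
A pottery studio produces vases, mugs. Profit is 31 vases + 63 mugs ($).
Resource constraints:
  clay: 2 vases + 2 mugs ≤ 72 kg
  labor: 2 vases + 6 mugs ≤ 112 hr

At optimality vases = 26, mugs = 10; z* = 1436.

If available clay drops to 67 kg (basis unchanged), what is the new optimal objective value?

Both clay and labor are binding at x*.
From A_Bᵀ y = c: 2·y_clay + 2·y_labor = 31; 2·y_clay + 6·y_labor = 63.
Solving: y_clay = 7.5, y_labor = 8.
Δz = y_clay·Δb = 7.5 × (-5) = -37.5, so new z* = 1436 − 37.5 = 1398.5.

1398.5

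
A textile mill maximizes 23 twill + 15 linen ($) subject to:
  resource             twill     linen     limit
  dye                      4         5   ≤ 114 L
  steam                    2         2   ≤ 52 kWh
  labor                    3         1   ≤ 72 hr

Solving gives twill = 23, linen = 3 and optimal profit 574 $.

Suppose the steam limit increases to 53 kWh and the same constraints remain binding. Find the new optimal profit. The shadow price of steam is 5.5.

579.5

Δb = 1, so new z* = 574 + (5.5)·(1) = 574 + 5.5 = 579.5.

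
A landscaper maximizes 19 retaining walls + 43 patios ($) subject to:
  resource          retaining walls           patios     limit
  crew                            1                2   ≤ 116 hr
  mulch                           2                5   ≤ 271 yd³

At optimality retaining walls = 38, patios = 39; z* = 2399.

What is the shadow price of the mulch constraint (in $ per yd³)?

5

Check each constraint at x*: crew 116/116 (tight); mulch 271/271 (tight).
Dual feasibility on the basic columns requires 1·y_crew + 2·y_mulch = 19, 2·y_crew + 5·y_mulch = 43.
→ y_crew = 9 and y_mulch = 5.
Shadow price of mulch = 5.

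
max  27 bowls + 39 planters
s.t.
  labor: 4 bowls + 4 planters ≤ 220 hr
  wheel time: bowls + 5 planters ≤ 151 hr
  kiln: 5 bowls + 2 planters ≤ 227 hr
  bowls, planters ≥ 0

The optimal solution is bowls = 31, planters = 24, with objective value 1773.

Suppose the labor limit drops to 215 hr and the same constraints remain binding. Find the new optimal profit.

1743

Binding: labor and wheel time. Non-binding: kiln (24 unused).
Since kiln is not tight, its dual is 0.
Dual feasibility on the basic columns requires 4·y_labor + 1·y_wheel time = 27, 4·y_labor + 5·y_wheel time = 39.
This yields shadow prices y_labor = 6, y_wheel time = 3.
Δz = y_labor·Δb = 6 × (-5) = -30, so new z* = 1773 − 30 = 1743.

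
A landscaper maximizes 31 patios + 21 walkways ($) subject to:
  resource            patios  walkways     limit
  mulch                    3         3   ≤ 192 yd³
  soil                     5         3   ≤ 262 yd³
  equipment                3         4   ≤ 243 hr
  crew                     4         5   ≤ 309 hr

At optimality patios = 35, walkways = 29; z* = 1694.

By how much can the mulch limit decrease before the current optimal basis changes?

34.8

Binding constraints: mulch, soil. The basis is B = [[3,3],[5,3]] with det -6.
Per unit decrease in mulch, x* moves by d = (0.5, -0.8333).
The basis stays optimal until walkways reaches 0; allowable decrease = 34.8 yd³.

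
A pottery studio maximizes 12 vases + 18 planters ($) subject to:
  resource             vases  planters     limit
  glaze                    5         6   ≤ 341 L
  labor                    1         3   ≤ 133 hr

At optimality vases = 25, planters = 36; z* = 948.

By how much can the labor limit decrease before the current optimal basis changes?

Binding constraints: glaze, labor. The basis is B = [[5,6],[1,3]] with det 9.
Per unit decrease in labor, x* moves by d = (0.6667, -0.5556).
The basis stays optimal until planters reaches 0; allowable decrease = 64.8 hr.

64.8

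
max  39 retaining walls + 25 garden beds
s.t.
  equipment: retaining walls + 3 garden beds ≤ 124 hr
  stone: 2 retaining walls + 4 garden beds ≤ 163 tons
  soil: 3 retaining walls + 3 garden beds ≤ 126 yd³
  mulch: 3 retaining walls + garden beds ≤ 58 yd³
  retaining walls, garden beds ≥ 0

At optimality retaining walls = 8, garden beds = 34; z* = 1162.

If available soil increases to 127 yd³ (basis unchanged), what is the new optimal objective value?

Check each constraint at x*: equipment 110/124 (slack 14); stone 152/163 (slack 11); soil 126/126 (tight); mulch 58/58 (tight).
Slack constraints have shadow price 0 (complementary slackness).
From A_Bᵀ y = c: 3·y_soil + 3·y_mulch = 39; 3·y_soil + 1·y_mulch = 25.
→ y_soil = 6 and y_mulch = 7.
Δz = y_soil·Δb = 6 × (1) = 6, so new z* = 1162 + 6 = 1168.

1168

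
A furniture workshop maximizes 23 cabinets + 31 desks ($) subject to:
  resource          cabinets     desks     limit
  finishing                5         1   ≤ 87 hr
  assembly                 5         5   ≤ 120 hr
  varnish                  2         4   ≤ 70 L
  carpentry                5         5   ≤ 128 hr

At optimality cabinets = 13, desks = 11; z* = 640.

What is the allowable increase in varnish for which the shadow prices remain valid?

26

Binding constraints: assembly, varnish. The basis is B = [[5,5],[2,4]] with det 10.
Per unit increase in varnish, x* moves by d = (-0.5, 0.5).
The basis stays optimal until cabinets reaches 0; allowable increase = 26 L.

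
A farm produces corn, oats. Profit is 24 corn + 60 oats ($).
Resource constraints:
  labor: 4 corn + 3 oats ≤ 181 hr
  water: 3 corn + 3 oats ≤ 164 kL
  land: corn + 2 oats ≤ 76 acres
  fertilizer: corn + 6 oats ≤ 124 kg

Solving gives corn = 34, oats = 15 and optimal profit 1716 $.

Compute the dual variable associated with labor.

4

At the optimum: labor uses 181 of 181 (binding); water uses 147 of 164 (slack = 17); land uses 64 of 76 (slack = 12); fertilizer uses 124 of 124 (binding).
By complementary slackness, y = 0 for the non-binding constraints.
Dual feasibility on the basic columns requires 4·y_labor + 1·y_fertilizer = 24, 3·y_labor + 6·y_fertilizer = 60.
This yields shadow prices y_labor = 4, y_fertilizer = 8.
Shadow price of labor = 4.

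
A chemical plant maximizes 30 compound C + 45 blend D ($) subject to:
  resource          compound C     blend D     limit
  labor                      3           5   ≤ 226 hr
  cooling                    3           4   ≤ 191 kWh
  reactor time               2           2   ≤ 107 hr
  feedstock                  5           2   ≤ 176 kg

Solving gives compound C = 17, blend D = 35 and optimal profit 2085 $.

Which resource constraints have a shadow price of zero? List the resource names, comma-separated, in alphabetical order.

labor: 226/226 (binding)
cooling: 191/191 (binding)
reactor time: 104/107 (slack 3)
feedstock: 155/176 (slack 21)
By complementary slackness, a constraint with positive slack has shadow price 0 → feedstock, reactor time.

feedstock, reactor time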